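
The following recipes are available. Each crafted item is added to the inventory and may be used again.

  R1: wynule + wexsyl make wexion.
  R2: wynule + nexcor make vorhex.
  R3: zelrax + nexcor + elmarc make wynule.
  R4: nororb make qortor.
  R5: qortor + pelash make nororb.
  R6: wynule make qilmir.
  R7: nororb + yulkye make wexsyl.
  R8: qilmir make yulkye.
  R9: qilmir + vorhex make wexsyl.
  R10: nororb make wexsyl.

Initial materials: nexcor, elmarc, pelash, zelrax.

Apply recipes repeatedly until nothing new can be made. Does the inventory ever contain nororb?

nororb would need qortor and pelash (R5), but qortor is never obtained.

No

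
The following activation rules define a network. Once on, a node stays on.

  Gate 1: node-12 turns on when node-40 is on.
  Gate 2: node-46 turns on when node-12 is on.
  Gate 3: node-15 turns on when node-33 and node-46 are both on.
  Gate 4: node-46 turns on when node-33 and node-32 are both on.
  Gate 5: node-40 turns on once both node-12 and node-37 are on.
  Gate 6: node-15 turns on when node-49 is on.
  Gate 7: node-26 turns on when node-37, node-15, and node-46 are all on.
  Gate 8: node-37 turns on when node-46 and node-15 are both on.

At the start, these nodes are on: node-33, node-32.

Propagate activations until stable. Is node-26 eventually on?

Yes

Gate 4: node-33 and node-32 on → node-46 on.
Gate 3: node-33 and node-46 on → node-15 on.
Gate 8: node-46 and node-15 on → node-37 on.
node-37, node-15, and node-46 are on, so node-26 turns on (Gate 7).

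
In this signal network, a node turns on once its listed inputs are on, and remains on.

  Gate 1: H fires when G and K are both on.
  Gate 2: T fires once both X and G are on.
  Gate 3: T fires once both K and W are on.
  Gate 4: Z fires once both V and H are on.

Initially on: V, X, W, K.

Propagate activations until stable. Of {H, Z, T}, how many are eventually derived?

1

Gate 3: K and W on → T on.
H would need G and K (Gate 1), but G never turns on.
Z would need V and H (Gate 4), but H never turns on.
T: reached.
Reached: T — 1 of the 3.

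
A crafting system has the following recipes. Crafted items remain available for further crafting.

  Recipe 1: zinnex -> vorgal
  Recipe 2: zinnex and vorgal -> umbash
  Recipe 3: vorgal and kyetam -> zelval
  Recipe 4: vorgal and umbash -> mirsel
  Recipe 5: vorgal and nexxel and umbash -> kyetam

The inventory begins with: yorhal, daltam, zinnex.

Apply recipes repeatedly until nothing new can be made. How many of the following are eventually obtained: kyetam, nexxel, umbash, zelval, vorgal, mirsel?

Using Recipe 1, zinnex makes vorgal.
zinnex and vorgal -> umbash (Recipe 2).
Using Recipe 4, vorgal and umbash make mirsel.
kyetam would need vorgal, nexxel, and umbash (Recipe 5), but nexxel is never obtained.
No rule produces nexxel, and it is not given.
umbash: reached.
zelval would need vorgal and kyetam (Recipe 3), but kyetam is never obtained.
vorgal: reached.
mirsel: reached.
Reached: umbash, vorgal, and mirsel — 3 of the 6.

3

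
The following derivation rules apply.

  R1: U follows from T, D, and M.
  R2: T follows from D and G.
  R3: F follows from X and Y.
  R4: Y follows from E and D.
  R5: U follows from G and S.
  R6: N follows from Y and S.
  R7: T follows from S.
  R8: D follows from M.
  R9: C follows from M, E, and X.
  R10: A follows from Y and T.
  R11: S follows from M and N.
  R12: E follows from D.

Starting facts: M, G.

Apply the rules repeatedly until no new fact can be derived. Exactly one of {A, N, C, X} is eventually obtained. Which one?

A

M holds, so D follows (R8).
From D and G, R2 gives T.
From D, R12 gives E.
From E and D, R4 gives Y.
From Y and T, R10 gives A.
No rule produces X, and it is not given. C would need M, E, and X (R9), but X is never established. N would need Y and S (R6), but S is never established.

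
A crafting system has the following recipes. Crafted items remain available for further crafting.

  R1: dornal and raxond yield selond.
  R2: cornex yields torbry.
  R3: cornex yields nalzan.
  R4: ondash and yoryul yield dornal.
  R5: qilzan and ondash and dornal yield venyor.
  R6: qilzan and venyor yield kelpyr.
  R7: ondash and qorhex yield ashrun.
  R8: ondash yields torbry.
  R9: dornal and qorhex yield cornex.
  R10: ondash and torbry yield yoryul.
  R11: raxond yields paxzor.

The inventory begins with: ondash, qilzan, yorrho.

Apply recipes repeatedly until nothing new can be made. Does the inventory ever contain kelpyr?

Yes

Using R8, ondash makes torbry.
Using R10, ondash and torbry make yoryul.
Using R4, ondash and yoryul make dornal.
Using R5, qilzan, ondash, and dornal make venyor.
Using R6, qilzan and venyor make kelpyr.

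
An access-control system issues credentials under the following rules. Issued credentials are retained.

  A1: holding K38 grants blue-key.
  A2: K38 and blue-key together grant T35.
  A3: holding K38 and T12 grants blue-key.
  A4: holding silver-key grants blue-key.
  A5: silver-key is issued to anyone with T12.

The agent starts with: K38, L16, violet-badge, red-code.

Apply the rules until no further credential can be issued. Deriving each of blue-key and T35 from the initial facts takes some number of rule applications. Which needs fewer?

blue-key

blue-key: Holding K38 grants blue-key (A1). [1 rule application]
T35: Holding K38 grants blue-key (A1). Holding K38 and blue-key grants T35 (A2). [2 rule applications]
blue-key needs fewer.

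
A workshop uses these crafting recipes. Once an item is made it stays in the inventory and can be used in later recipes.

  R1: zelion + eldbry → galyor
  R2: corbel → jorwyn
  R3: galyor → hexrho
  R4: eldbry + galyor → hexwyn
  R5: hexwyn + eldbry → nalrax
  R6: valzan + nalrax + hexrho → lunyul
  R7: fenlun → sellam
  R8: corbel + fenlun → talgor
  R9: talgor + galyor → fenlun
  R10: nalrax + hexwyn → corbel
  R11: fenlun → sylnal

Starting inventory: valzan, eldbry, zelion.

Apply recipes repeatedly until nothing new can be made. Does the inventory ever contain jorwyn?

Yes

zelion + eldbry → galyor (R1).
eldbry + galyor → hexwyn (R4).
hexwyn + eldbry → nalrax (R5).
Using R10, nalrax and hexwyn make corbel.
corbel → jorwyn (R2).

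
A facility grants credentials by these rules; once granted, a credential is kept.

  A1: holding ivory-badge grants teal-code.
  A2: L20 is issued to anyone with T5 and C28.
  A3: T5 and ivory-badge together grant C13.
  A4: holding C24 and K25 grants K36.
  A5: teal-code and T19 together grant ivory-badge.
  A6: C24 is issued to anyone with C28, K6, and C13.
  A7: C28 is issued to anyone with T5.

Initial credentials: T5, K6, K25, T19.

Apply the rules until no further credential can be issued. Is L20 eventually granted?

Holding T5 grants C28 (A7).
Holding T5 and C28 grants L20 (A2).

Yes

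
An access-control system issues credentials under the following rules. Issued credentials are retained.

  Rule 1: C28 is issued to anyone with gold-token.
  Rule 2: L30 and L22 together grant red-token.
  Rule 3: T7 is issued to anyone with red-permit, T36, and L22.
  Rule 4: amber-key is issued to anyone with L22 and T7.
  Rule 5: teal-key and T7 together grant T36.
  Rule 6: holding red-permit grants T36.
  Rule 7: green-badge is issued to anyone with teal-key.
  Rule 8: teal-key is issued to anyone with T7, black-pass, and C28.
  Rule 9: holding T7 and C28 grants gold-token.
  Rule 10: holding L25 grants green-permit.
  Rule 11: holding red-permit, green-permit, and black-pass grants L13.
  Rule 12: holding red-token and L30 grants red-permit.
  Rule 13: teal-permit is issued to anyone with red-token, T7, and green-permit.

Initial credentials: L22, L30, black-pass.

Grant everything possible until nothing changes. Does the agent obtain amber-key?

Yes

Holding L30 and L22 grants red-token (Rule 2).
Holding red-token and L30 grants red-permit (Rule 12).
Holding red-permit grants T36 (Rule 6).
Holding red-permit, T36, and L22 grants T7 (Rule 3).
Holding L22 and T7 grants amber-key (Rule 4).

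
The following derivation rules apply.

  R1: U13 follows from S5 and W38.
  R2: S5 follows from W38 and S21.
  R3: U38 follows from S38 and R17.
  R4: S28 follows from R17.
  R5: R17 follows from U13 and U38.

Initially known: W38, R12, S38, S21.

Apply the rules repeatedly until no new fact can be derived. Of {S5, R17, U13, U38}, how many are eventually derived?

W38 and S21 hold, so S5 follows (R2).
S5 and W38 hold, so U13 follows (R1).
S5: reached.
R17 would need U13 and U38 (R5), but U38 is never established.
U13: reached.
U38 would need S38 and R17 (R3), but R17 is never established.
Reached: S5 and U13 — 2 of the 4.

2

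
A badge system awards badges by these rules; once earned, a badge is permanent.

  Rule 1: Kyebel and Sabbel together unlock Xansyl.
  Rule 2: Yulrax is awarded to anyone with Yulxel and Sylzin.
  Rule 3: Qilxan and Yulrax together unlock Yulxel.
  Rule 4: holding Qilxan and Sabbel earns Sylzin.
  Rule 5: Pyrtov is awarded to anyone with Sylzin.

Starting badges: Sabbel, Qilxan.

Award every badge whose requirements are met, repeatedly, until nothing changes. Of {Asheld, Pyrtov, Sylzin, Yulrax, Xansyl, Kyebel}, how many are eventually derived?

2

With Qilxan and Sabbel, Sylzin is earned (Rule 4).
With Sylzin, Pyrtov is earned (Rule 5).
No rule produces Asheld, and it is not given.
Pyrtov: reached.
Sylzin: reached.
Yulrax would need Yulxel and Sylzin (Rule 2), but Yulxel is never earned.
Xansyl would need Kyebel and Sabbel (Rule 1), but Kyebel is never earned.
No rule produces Kyebel, and it is not given.
Reached: Pyrtov and Sylzin — 2 of the 6.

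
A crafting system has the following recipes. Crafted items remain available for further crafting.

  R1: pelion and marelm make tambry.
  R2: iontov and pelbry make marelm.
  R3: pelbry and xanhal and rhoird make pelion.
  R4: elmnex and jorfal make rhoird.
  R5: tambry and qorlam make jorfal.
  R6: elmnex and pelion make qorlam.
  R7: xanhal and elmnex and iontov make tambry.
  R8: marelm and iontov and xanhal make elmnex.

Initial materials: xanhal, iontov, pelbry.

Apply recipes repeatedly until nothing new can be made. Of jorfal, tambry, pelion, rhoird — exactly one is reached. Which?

iontov and pelbry → marelm (R2).
marelm and iontov and xanhal → elmnex (R8).
Using R7, xanhal, elmnex, and iontov make tambry.
jorfal would need tambry and qorlam (R5), but qorlam is never obtained. rhoird would need elmnex and jorfal (R4), but jorfal is never obtained. pelion would need pelbry, xanhal, and rhoird (R3), but rhoird is never obtained.

tambry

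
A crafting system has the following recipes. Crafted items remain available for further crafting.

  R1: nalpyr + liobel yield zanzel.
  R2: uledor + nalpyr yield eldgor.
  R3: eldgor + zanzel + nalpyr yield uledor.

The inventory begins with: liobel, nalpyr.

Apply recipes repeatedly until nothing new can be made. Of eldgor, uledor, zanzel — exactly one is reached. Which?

zanzel

Using R1, nalpyr and liobel make zanzel.
uledor would need eldgor, zanzel, and nalpyr (R3), but eldgor is never obtained. eldgor would need uledor and nalpyr (R2), but uledor is never obtained.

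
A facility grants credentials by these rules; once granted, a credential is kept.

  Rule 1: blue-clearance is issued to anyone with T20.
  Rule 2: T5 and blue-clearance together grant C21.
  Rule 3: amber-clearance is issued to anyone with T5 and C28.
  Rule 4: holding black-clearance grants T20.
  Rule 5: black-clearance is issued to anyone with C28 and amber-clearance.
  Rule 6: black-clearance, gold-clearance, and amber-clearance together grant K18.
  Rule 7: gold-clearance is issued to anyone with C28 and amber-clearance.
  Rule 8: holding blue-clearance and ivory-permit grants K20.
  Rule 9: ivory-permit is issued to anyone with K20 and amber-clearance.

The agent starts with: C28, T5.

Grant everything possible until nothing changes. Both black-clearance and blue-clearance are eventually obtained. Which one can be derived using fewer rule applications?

black-clearance: Holding T5 and C28 grants amber-clearance (Rule 3). Holding C28 and amber-clearance grants black-clearance (Rule 5). [2 rule applications]
blue-clearance: Holding T5 and C28 grants amber-clearance (Rule 3). Holding C28 and amber-clearance grants black-clearance (Rule 5). Holding black-clearance grants T20 (Rule 4). Holding T20 grants blue-clearance (Rule 1). [4 rule applications]
black-clearance needs fewer.

black-clearance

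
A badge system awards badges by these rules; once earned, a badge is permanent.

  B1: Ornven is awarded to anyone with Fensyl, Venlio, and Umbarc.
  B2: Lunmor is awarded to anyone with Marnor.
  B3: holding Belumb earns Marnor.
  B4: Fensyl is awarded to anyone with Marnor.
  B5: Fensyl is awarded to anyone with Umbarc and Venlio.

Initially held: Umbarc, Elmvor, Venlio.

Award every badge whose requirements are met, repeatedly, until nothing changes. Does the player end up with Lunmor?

No

Lunmor would need Marnor (B2), but Marnor is never earned.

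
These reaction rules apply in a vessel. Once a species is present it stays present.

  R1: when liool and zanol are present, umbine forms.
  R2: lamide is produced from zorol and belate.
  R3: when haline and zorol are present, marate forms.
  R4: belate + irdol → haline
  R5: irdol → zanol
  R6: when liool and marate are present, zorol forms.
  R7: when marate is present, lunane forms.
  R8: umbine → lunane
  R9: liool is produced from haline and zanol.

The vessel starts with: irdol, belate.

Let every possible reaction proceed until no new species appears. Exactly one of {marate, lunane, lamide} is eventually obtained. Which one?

irdol present → zanol forms (R5).
belate and irdol present → haline forms (R4).
haline and zanol present → liool forms (R9).
liool and zanol present → umbine forms (R1).
umbine present → lunane forms (R8).
lamide would need zorol and belate (R2), but zorol never forms. marate would need haline and zorol (R3), but zorol never forms.

lunane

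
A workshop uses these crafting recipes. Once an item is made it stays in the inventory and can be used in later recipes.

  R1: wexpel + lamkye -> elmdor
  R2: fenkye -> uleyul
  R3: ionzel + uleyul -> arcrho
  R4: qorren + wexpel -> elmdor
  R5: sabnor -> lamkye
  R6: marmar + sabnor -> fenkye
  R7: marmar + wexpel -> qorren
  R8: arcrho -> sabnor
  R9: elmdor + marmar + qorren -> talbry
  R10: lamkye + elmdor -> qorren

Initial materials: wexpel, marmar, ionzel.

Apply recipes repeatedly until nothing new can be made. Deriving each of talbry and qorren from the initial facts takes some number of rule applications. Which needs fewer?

qorren: marmar + wexpel -> qorren (R7). [1 rule application]
talbry: Using R7, marmar and wexpel make qorren. qorren + wexpel -> elmdor (R4). elmdor + marmar + qorren -> talbry (R9). [3 rule applications]
qorren needs fewer.

qorren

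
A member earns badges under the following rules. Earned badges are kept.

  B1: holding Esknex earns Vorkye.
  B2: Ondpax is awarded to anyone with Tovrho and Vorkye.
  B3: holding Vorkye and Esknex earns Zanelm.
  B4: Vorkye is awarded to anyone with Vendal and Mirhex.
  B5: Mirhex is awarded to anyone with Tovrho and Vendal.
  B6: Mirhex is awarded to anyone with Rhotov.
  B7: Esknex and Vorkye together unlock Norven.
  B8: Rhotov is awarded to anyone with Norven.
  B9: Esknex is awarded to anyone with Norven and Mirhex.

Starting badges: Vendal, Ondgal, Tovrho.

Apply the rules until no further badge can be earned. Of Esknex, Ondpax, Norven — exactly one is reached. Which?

With Tovrho and Vendal, Mirhex is earned (B5).
With Vendal and Mirhex, Vorkye is earned (B4).
With Tovrho and Vorkye, Ondpax is earned (B2).
Norven would need Esknex and Vorkye (B7), but Esknex is never earned. Esknex would need Norven and Mirhex (B9), but Norven is never earned.

Ondpax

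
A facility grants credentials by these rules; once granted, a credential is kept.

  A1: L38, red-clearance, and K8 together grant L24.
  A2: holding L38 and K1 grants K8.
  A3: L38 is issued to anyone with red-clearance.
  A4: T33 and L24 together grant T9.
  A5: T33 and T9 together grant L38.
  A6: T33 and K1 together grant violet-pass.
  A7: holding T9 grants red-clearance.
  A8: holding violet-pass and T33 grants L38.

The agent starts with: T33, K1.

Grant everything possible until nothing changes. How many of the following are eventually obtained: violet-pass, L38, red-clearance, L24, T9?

2

Holding T33 and K1 grants violet-pass (A6).
Holding violet-pass and T33 grants L38 (A8).
violet-pass: reached.
L38: reached.
red-clearance would need T9 (A7), but T9 is never granted.
L24 would need L38, red-clearance, and K8 (A1), but red-clearance is never granted.
T9 would need T33 and L24 (A4), but L24 is never granted.
Reached: violet-pass and L38 — 2 of the 5.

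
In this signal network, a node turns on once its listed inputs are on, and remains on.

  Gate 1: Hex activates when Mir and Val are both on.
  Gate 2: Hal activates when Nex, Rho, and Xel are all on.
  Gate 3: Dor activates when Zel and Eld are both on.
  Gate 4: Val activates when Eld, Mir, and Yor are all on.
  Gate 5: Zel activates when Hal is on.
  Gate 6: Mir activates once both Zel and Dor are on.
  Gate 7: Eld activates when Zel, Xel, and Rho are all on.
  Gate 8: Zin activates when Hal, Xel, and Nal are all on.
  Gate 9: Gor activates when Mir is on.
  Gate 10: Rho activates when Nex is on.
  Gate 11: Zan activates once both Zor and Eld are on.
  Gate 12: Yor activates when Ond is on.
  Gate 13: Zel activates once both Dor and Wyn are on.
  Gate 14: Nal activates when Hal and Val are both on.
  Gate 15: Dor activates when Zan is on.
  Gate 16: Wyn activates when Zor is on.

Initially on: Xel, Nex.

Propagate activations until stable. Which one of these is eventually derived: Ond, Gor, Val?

Nex is on, so Rho activates (Gate 10).
Gate 2: Nex, Rho, and Xel on → Hal on.
Hal is on, so Zel activates (Gate 5).
Zel, Xel, and Rho are on, so Eld activates (Gate 7).
Gate 3: Zel and Eld on → Dor on.
Zel and Dor are on, so Mir activates (Gate 6).
Gate 9: Mir on → Gor on.
Val would need Eld, Mir, and Yor (Gate 4), but Yor never turns on. No rule produces Ond, and it is not given.

Gor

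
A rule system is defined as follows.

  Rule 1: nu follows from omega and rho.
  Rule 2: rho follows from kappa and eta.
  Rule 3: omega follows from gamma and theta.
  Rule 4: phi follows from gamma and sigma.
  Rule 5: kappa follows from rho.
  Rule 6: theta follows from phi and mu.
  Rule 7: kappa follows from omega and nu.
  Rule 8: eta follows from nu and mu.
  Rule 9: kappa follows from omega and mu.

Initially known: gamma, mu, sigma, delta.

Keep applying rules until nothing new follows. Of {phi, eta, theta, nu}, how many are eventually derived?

2

From gamma and sigma, Rule 4 gives phi.
From phi and mu, Rule 6 gives theta.
phi: reached.
eta would need nu and mu (Rule 8), but nu is never established.
theta: reached.
nu would need omega and rho (Rule 1), but rho is never established.
Reached: phi and theta — 2 of the 4.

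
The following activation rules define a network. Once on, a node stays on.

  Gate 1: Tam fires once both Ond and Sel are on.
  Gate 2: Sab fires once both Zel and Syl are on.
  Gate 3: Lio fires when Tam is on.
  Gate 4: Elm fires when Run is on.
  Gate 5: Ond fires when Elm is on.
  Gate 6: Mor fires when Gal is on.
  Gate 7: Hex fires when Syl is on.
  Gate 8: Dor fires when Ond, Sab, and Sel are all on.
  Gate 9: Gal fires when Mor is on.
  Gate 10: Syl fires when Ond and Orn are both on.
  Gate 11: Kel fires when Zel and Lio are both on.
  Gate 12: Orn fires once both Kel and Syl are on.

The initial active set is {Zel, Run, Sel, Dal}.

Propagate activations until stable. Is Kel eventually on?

Yes

Run is on, so Elm fires (Gate 4).
Gate 5: Elm on → Ond on.
Gate 1: Ond and Sel on → Tam on.
Tam is on, so Lio fires (Gate 3).
Zel and Lio are on, so Kel fires (Gate 11).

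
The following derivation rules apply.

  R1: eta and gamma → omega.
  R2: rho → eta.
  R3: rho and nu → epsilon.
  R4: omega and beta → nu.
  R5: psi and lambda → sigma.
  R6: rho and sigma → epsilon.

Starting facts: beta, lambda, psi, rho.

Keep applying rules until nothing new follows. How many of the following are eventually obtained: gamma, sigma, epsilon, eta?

3

From rho, R2 gives eta.
psi and lambda hold, so sigma follows (R5).
rho and sigma hold, so epsilon follows (R6).
No rule produces gamma, and it is not given.
sigma: reached.
epsilon: reached.
eta: reached.
Reached: sigma, epsilon, and eta — 3 of the 4.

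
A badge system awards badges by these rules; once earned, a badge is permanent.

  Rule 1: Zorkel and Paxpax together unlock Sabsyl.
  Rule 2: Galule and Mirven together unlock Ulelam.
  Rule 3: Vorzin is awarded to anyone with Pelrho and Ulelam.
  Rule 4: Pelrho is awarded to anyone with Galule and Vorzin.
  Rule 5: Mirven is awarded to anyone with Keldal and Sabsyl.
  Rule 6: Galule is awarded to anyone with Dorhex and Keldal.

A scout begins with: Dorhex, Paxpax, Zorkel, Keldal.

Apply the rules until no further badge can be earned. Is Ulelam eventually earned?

With Zorkel and Paxpax, Sabsyl is earned (Rule 1).
With Dorhex and Keldal, Galule is earned (Rule 6).
With Keldal and Sabsyl, Mirven is earned (Rule 5).
With Galule and Mirven, Ulelam is earned (Rule 2).

Yes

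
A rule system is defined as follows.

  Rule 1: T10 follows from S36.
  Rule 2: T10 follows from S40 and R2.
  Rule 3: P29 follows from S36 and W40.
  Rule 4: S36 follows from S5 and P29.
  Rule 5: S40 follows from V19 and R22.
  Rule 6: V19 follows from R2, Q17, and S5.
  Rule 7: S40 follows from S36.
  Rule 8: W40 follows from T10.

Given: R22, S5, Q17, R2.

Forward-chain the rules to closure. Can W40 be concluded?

Yes

R2, Q17, and S5 hold, so V19 follows (Rule 6).
V19 and R22 hold, so S40 follows (Rule 5).
S40 and R2 hold, so T10 follows (Rule 2).
T10 holds, so W40 follows (Rule 8).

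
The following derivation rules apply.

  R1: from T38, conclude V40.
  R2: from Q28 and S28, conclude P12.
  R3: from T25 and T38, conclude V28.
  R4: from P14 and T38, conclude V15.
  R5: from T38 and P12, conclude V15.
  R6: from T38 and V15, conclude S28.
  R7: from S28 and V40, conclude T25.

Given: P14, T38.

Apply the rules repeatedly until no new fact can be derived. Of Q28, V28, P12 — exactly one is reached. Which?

V28

P14 and T38 hold, so V15 follows (R4).
T38 holds, so V40 follows (R1).
From T38 and V15, R6 gives S28.
From S28 and V40, R7 gives T25.
T25 and T38 hold, so V28 follows (R3).
P12 would need Q28 and S28 (R2), but Q28 is never established. No rule produces Q28, and it is not given.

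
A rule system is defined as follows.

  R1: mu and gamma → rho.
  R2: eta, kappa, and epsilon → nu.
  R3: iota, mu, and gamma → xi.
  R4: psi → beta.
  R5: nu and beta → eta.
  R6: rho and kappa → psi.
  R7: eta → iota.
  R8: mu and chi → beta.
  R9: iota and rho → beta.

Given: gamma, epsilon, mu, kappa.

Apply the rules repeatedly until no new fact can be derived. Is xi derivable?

xi would need iota, mu, and gamma (R3), but iota is never established.

No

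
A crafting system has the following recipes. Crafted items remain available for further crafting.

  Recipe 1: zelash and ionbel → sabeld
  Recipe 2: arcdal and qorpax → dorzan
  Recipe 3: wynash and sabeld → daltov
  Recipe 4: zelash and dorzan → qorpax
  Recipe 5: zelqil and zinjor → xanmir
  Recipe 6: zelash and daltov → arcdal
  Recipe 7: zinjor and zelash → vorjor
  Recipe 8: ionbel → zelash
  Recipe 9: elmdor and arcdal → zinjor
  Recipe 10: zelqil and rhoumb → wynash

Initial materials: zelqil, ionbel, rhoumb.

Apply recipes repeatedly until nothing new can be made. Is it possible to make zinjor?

No

zinjor would need elmdor and arcdal (Recipe 9), but elmdor is never obtained.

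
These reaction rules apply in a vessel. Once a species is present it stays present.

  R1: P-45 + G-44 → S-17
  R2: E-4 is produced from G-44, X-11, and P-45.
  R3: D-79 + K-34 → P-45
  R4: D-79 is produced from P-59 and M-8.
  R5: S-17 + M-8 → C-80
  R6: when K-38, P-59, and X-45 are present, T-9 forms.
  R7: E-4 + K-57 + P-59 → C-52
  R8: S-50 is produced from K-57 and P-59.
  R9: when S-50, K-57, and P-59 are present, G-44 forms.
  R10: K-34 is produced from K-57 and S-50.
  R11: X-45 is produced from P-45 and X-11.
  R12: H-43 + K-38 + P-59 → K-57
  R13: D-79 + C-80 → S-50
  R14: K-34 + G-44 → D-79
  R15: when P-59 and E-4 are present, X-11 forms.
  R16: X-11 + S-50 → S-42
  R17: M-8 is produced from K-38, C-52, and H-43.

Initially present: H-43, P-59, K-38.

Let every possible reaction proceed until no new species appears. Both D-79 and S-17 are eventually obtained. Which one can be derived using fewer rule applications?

D-79

D-79: H-43, K-38, and P-59 present → K-57 forms (R12). K-57 and P-59 present → S-50 forms (R8). S-50, K-57, and P-59 present → G-44 forms (R9). K-57 and S-50 present → K-34 forms (R10). K-34 and G-44 present → D-79 forms (R14). [5 rule applications]
S-17: H-43, K-38, and P-59 present → K-57 forms (R12). K-57 and P-59 present → S-50 forms (R8). S-50, K-57, and P-59 present → G-44 forms (R9). K-57 and S-50 present → K-34 forms (R10). K-34 and G-44 present → D-79 forms (R14). D-79 and K-34 present → P-45 forms (R3). P-45 and G-44 present → S-17 forms (R1). [7 rule applications]
D-79 needs fewer.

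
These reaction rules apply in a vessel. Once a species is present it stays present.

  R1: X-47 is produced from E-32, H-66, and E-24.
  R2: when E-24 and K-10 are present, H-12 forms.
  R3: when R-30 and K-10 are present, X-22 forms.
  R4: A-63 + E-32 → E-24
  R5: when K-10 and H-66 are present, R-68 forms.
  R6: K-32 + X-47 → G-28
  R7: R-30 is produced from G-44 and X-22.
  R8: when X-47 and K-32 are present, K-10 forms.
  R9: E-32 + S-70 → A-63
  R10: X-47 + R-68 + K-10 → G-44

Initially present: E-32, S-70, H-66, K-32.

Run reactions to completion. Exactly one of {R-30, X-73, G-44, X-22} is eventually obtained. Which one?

G-44

E-32 and S-70 present → A-63 forms (R9).
A-63 and E-32 present → E-24 forms (R4).
E-32, H-66, and E-24 present → X-47 forms (R1).
X-47 and K-32 present → K-10 forms (R8).
K-10 and H-66 present → R-68 forms (R5).
X-47, R-68, and K-10 present → G-44 forms (R10).
X-22 would need R-30 and K-10 (R3), but R-30 never forms. R-30 would need G-44 and X-22 (R7), but X-22 never forms. No rule produces X-73, and it is not given.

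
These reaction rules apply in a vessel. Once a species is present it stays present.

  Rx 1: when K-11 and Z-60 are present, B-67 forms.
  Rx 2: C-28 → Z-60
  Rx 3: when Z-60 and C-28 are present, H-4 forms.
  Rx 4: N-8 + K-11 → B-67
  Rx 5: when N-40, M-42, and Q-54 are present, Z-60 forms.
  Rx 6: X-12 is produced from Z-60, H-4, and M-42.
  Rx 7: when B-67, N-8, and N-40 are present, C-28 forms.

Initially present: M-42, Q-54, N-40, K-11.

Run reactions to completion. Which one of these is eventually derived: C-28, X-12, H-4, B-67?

B-67

N-40, M-42, and Q-54 present → Z-60 forms (Rx 5).
K-11 and Z-60 present → B-67 forms (Rx 1).
H-4 would need Z-60 and C-28 (Rx 3), but C-28 never forms. C-28 would need B-67, N-8, and N-40 (Rx 7), but N-8 never forms. X-12 would need Z-60, H-4, and M-42 (Rx 6), but H-4 never forms.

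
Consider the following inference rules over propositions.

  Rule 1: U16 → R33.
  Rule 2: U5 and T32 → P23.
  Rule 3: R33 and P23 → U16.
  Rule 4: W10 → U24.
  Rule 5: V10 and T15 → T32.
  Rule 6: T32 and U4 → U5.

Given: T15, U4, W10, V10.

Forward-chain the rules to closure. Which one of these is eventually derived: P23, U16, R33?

P23

V10 and T15 hold, so T32 follows (Rule 5).
From T32 and U4, Rule 6 gives U5.
U5 and T32 hold, so P23 follows (Rule 2).
U16 would need R33 and P23 (Rule 3), but R33 is never established. R33 would need U16 (Rule 1), but U16 is never established.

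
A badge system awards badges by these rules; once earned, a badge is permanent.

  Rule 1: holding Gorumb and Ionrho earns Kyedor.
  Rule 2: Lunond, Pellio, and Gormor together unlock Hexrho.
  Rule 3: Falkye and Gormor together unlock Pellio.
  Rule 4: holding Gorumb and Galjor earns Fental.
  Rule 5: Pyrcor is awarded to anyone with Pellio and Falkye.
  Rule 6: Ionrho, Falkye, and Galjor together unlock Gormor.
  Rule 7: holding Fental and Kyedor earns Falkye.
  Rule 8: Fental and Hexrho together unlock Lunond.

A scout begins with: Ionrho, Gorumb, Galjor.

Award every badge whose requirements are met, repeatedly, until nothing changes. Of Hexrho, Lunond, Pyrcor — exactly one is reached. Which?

Pyrcor

With Gorumb and Galjor, Fental is earned (Rule 4).
With Gorumb and Ionrho, Kyedor is earned (Rule 1).
With Fental and Kyedor, Falkye is earned (Rule 7).
With Ionrho, Falkye, and Galjor, Gormor is earned (Rule 6).
With Falkye and Gormor, Pellio is earned (Rule 3).
With Pellio and Falkye, Pyrcor is earned (Rule 5).
Lunond would need Fental and Hexrho (Rule 8), but Hexrho is never earned. Hexrho would need Lunond, Pellio, and Gormor (Rule 2), but Lunond is never earned.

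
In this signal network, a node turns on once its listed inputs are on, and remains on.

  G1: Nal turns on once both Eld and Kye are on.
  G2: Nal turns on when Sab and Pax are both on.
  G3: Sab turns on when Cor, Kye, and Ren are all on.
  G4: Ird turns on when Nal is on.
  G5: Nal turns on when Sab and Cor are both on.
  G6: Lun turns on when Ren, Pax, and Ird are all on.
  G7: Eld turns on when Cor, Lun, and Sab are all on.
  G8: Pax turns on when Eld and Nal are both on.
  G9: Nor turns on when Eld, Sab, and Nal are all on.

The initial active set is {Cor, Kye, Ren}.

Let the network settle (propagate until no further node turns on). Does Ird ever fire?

Cor, Kye, and Ren are on, so Sab turns on (G3).
Sab and Cor are on, so Nal turns on (G5).
Nal is on, so Ird turns on (G4).

Yes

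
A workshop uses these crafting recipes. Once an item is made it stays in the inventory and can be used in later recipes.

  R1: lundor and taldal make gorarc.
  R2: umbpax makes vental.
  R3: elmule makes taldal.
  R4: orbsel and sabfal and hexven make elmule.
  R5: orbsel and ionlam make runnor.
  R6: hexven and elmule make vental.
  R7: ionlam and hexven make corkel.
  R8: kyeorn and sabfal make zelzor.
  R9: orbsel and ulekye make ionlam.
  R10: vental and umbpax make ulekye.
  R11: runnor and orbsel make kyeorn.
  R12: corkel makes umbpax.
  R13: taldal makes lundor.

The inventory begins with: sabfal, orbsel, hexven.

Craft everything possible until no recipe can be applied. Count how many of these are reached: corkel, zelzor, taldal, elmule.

2

Using R4, orbsel, sabfal, and hexven make elmule.
Using R3, elmule makes taldal.
corkel would need ionlam and hexven (R7), but ionlam is never obtained.
zelzor would need kyeorn and sabfal (R8), but kyeorn is never obtained.
taldal: reached.
elmule: reached.
Reached: taldal and elmule — 2 of the 4.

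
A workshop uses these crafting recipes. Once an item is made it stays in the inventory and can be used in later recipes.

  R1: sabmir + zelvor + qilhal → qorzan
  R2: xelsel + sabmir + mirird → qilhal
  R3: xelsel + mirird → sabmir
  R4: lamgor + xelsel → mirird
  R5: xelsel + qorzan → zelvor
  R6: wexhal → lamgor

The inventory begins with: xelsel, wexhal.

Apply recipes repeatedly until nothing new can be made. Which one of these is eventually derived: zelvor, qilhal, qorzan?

qilhal

Using R6, wexhal makes lamgor.
lamgor + xelsel → mirird (R4).
xelsel + mirird → sabmir (R3).
xelsel + sabmir + mirird → qilhal (R2).
zelvor would need xelsel and qorzan (R5), but qorzan is never obtained. qorzan would need sabmir, zelvor, and qilhal (R1), but zelvor is never obtained.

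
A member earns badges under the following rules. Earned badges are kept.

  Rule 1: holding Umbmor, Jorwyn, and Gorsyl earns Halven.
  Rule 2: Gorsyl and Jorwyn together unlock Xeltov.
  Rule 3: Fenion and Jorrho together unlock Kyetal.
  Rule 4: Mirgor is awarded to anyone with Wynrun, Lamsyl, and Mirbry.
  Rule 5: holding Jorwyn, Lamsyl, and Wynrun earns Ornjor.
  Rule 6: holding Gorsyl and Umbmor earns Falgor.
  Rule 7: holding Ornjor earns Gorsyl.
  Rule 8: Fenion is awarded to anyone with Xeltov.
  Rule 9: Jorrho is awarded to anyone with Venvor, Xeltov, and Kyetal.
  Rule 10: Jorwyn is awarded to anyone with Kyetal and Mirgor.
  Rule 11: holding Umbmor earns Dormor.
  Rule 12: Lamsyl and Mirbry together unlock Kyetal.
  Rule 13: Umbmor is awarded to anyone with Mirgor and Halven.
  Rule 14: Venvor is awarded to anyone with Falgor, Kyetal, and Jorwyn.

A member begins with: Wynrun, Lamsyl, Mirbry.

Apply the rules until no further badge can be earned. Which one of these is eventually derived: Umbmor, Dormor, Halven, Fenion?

Fenion

With Wynrun, Lamsyl, and Mirbry, Mirgor is earned (Rule 4).
With Lamsyl and Mirbry, Kyetal is earned (Rule 12).
With Kyetal and Mirgor, Jorwyn is earned (Rule 10).
With Jorwyn, Lamsyl, and Wynrun, Ornjor is earned (Rule 5).
With Ornjor, Gorsyl is earned (Rule 7).
With Gorsyl and Jorwyn, Xeltov is earned (Rule 2).
With Xeltov, Fenion is earned (Rule 8).
Umbmor would need Mirgor and Halven (Rule 13), but Halven is never earned. Halven would need Umbmor, Jorwyn, and Gorsyl (Rule 1), but Umbmor is never earned. Dormor would need Umbmor (Rule 11), but Umbmor is never earned.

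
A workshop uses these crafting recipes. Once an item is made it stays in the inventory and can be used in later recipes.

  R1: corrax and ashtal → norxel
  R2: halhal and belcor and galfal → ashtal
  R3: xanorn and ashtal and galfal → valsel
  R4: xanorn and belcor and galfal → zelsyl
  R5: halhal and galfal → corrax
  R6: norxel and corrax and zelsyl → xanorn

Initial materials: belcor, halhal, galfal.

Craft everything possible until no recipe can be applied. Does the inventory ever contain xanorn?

xanorn would need norxel, corrax, and zelsyl (R6), but zelsyl is never obtained.

No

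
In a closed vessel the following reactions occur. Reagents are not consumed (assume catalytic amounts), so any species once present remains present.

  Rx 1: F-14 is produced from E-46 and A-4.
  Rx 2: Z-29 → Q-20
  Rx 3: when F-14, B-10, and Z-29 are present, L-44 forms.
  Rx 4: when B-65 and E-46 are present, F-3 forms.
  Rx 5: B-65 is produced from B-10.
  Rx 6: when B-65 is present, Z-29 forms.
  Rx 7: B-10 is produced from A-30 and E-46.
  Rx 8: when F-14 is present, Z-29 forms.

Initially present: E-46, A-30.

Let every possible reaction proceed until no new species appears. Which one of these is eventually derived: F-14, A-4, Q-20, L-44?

A-30 and E-46 present → B-10 forms (Rx 7).
B-10 present → B-65 forms (Rx 5).
B-65 present → Z-29 forms (Rx 6).
Z-29 present → Q-20 forms (Rx 2).
L-44 would need F-14, B-10, and Z-29 (Rx 3), but F-14 never forms. F-14 would need E-46 and A-4 (Rx 1), but A-4 never forms. No rule produces A-4, and it is not given.

Q-20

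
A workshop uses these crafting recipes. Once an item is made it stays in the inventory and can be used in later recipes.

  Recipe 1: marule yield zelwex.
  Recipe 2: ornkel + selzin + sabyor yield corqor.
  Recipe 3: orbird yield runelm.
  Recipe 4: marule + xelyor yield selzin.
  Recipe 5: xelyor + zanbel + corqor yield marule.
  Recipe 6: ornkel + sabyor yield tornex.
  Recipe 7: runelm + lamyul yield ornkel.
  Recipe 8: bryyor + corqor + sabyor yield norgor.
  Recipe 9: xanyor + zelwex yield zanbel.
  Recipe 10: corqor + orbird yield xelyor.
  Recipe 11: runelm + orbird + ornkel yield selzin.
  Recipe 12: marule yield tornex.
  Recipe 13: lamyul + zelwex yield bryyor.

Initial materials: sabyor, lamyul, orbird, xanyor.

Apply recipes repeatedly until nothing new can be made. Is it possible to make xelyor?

Using Recipe 3, orbird makes runelm.
runelm + lamyul → ornkel (Recipe 7).
runelm + orbird + ornkel → selzin (Recipe 11).
ornkel + selzin + sabyor → corqor (Recipe 2).
corqor + orbird → xelyor (Recipe 10).

Yes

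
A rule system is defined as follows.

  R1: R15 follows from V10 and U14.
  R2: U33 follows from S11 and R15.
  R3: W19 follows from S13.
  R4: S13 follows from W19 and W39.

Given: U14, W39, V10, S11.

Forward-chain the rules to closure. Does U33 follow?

Yes

From V10 and U14, R1 gives R15.
S11 and R15 hold, so U33 follows (R2).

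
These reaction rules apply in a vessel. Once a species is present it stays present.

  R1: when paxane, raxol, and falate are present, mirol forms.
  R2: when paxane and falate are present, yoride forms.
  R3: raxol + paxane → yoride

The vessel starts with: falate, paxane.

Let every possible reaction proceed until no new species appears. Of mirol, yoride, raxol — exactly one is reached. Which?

paxane and falate present → yoride forms (R2).
No rule produces raxol, and it is not given. mirol would need paxane, raxol, and falate (R1), but raxol never forms.

yoride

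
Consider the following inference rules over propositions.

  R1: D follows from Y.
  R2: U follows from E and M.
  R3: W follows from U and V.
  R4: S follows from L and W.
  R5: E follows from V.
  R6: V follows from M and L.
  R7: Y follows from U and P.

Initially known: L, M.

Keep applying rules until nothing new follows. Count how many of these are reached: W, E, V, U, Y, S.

From M and L, R6 gives V.
From V, R5 gives E.
E and M hold, so U follows (R2).
U and V hold, so W follows (R3).
L and W hold, so S follows (R4).
W: reached.
E: reached.
V: reached.
U: reached.
Y would need U and P (R7), but P is never established.
S: reached.
Reached: W, E, V, U, and S — 5 of the 6.

5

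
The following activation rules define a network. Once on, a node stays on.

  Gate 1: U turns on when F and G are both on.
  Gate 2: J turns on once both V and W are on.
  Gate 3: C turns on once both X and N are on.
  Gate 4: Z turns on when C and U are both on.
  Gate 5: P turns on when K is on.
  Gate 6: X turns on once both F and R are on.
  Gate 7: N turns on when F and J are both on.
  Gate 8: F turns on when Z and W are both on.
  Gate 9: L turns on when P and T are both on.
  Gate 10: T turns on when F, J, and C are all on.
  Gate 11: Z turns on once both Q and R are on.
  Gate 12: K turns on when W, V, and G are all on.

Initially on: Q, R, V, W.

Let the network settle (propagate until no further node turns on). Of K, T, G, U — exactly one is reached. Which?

Gate 11: Q and R on → Z on.
Gate 2: V and W on → J on.
Z and W are on, so F turns on (Gate 8).
Gate 6: F and R on → X on.
F and J are on, so N turns on (Gate 7).
X and N are on, so C turns on (Gate 3).
Gate 10: F, J, and C on → T on.
U would need F and G (Gate 1), but G never turns on. No rule produces G, and it is not given. K would need W, V, and G (Gate 12), but G never turns on.

T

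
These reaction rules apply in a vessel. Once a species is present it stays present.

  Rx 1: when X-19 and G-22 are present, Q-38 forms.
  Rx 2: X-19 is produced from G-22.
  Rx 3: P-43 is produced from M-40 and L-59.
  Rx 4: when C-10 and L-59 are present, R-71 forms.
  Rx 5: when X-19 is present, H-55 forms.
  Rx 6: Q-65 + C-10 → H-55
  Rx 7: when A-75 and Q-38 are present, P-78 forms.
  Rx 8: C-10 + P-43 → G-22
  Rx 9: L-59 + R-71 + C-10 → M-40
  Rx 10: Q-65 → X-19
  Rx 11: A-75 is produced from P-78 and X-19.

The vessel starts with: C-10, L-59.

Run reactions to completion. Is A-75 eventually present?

A-75 would need P-78 and X-19 (Rx 11), but P-78 never forms.

No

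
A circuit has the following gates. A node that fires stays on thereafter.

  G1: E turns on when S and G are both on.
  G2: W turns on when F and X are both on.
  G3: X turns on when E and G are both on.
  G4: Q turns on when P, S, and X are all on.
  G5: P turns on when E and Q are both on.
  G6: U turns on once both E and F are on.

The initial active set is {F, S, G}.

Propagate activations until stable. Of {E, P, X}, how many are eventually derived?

2

G1: S and G on → E on.
E and G are on, so X turns on (G3).
E: reached.
P would need E and Q (G5), but Q never turns on.
X: reached.
Reached: E and X — 2 of the 3.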